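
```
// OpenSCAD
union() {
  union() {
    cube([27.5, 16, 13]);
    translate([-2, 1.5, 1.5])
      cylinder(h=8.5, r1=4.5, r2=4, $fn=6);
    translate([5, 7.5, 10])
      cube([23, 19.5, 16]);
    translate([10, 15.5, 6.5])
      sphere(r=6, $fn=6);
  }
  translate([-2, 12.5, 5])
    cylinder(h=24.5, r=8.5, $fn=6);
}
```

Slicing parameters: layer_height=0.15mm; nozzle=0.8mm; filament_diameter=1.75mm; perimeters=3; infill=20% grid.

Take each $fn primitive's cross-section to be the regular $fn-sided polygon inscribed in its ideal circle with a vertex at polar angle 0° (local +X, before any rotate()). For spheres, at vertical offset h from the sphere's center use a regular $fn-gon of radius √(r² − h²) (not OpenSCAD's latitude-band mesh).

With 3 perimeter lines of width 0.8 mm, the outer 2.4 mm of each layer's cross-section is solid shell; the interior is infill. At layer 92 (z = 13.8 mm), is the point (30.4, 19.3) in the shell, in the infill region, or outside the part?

outside

At z = 13.8 mm: the cube is not intersected at this z (z outside [0, 13]); the cone at (-2, 1.5) is not intersected at this z (z outside [1.5, 10]); the cube at (5, 7.5) (footprint 23×19.5) is included at this height; the sphere at (10, 15.5) is not intersected at this z (|z−center|=7.300 > r=6); Combining (union): only the 23×19.5 cube at (5, 7.5) is present, so the union is just that shape — 1 connected region; the r=8.5 cylinder at (-2, 12.5) gives a regular 6-gon of circumradius 8.5 (constant along its height); Taking the union: the regions partially overlap (shared area 3.90 mm²), so overlapping operands fuse into one piece — 1 connected region. Overall, the cross-section is a single solid region. The nearest boundary edge runs (28.00, 27.00)→(28.00, 7.50); distance from the point to it = 2.40 mm. The point is not inside any of the regions above, so it lies outside the cross-section (2.40 mm from the nearest boundary).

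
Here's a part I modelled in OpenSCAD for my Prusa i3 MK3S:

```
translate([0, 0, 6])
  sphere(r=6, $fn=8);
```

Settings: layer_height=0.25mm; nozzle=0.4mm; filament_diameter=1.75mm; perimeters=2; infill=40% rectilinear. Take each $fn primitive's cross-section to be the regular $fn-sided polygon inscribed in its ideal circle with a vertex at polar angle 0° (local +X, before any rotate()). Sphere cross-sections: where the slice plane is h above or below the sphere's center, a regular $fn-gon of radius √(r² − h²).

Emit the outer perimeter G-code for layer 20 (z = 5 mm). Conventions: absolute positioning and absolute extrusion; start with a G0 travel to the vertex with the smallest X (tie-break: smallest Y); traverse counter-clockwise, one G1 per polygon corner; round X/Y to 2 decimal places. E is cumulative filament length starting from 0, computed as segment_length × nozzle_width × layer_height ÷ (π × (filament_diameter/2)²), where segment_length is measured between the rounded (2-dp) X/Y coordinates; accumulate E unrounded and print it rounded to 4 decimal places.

G0 X-5.92 Y0.00 Z5.00
G1 X-4.18 Y-4.18 E0.1882
G1 X0.00 Y-5.92 E0.3765
G1 X4.18 Y-4.18 E0.5647
G1 X5.92 Y0.00 E0.7530
G1 X4.18 Y4.18 E0.9412
G1 X0.00 Y5.92 E1.1294
G1 X-4.18 Y4.18 E1.3177
G1 X-5.92 Y0.00 E1.5059

At z = 5 mm: the sphere: section is a regular 8-gon, circumradius = √(r²−h²) = √(6²−1²) = 5.916. The outline is a single polygon with 8 vertices. Extrusion per mm of travel: 0.4 × 0.25 / (π × 0.875²) = 0.041575. Accumulating E over each segment gives final E = 1.5059.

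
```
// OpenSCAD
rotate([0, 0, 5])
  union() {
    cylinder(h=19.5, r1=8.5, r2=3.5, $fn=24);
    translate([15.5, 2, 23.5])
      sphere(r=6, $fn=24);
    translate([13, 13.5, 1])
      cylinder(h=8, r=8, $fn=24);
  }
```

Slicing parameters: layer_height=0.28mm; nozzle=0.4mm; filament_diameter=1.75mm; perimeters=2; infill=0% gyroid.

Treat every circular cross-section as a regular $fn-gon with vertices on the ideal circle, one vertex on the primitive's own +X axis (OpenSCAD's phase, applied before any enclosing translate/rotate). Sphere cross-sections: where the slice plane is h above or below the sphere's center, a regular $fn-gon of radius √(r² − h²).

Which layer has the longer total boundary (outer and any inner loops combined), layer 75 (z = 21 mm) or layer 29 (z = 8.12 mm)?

Layer 75 (z = 21): the cone is absent (z outside [0, 19.5]); the r=6 sphere at (15.5, 2) contributes a regular 24-gon of circumradius √(6²−2.5²) = 5.454 (perimeter = 2·24·5.454·sin(180°/24) = 34.17 mm); the cylinder at (13, 13.5) is not intersected at this z (z outside [1, 9]); Merging all regions: only the r=6 sphere at (15.5, 2) is present, so the union is just that shape — boundary = 34.17 mm; (rotated 5° about Z; rotation is an isometry so areas/perimeters/island counts are preserved). So its perimeter = 34.17 mm. Layer 29 (z = 8.12): the cone: at t=0.416 of its height the radius interpolates to r₁+(r₂−r₁)t = 6.418, giving a regular 24-gon of that circumradius (perimeter = 2·24·6.418·sin(180°/24) = 40.21 mm); the sphere at (15.5, 2) does not reach this height (|z−center|=15.380 > r=6); the cylinder at (13, 13.5): section is a regular 24-gon, circumradius r=8 (perimeter = 2·24·8.000·sin(180°/24) = 50.12 mm); Merging all regions: the 2 present regions are separate (no shared area or edge), so areas and boundary lengths simply add and each stays a separate island — boundary = 90.33 mm; (whole slice rotated 5° about Z — lengths, areas and connectivity unchanged). So its perimeter = 90.33 mm. Layer 29 is larger (90.33 vs 34.17 mm).

layer 29 (z = 8.12 mm)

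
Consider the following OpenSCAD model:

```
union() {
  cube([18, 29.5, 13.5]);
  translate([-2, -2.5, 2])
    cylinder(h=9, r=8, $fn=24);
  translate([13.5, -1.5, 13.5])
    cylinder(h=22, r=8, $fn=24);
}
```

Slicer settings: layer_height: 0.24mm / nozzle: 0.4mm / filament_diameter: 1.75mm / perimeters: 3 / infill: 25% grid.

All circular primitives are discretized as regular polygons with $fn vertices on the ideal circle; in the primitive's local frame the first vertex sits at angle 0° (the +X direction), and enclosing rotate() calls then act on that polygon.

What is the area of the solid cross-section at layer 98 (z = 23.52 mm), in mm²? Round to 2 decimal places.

At z = 23.52 mm: the cube does not reach this height (z outside [0, 13.5]); the cylinder at (-2, -2.5) is not intersected at this z (z outside [2, 11]); the r=8 cylinder at (13.5, -1.5) gives a regular 24-gon of circumradius 8 (constant along its height) (area = (24/2)·8.000²·sin(360°/24) = 198.77 mm²); Taking the union: only the r=8 cylinder at (13.5, -1.5) is present, so the union is just that shape — area = 198.77 mm². Overall, the cross-section is a single solid region. Net area = 198.77 mm².

198.77 mm²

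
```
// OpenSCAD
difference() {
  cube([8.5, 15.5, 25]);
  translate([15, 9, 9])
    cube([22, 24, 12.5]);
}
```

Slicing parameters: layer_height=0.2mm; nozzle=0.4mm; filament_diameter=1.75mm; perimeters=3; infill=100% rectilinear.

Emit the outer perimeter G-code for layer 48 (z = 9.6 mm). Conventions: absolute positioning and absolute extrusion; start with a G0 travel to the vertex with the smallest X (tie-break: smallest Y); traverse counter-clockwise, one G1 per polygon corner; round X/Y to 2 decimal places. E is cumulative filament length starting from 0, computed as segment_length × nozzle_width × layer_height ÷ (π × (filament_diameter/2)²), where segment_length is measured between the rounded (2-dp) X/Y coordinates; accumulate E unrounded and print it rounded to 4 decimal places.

G0 X0.00 Y0.00 Z9.60
G1 X8.50 Y0.00 E0.2827
G1 X8.50 Y15.50 E0.7982
G1 X0.00 Y15.50 E1.0810
G1 X0.00 Y0.00 E1.5965

At z = 9.6 mm: the 8.5×15.5 cube contributes its full rectangle; the cube at (15, 9) (footprint 22×24) is included at this height; After the difference (first − rest): starting from the 8.5×15.5 cube, the 22×24 cube at (15, 9) misses the remaining region (no effect) — 1 connected region. The outline is a single polygon with 4 vertices. Extrusion per mm of travel: 0.4 × 0.2 / (π × 0.875²) = 0.033260. Accumulating E over each segment gives final E = 1.5965.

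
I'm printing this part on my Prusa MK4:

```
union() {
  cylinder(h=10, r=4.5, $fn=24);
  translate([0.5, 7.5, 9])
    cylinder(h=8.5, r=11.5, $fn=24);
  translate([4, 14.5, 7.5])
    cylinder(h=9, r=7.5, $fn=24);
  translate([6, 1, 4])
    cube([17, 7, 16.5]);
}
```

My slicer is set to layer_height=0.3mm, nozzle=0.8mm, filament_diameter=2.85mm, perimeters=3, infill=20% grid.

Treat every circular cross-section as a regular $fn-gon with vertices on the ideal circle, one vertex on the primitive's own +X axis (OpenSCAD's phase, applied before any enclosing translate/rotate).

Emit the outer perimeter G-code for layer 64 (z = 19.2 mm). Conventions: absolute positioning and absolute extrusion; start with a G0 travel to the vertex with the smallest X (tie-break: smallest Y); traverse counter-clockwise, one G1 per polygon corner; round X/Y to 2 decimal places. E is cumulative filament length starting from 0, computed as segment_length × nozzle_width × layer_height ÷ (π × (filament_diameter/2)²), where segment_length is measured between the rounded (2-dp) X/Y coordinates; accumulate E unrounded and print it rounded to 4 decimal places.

G0 X6.00 Y1.00 Z19.20
G1 X23.00 Y1.00 E0.6396
G1 X23.00 Y8.00 E0.9029
G1 X6.00 Y8.00 E1.5425
G1 X6.00 Y1.00 E1.8058

At z = 19.2 mm: the cylinder does not reach this height (z outside [0, 10]); the cylinder at (0.5, 7.5) is absent (z outside [9, 17.5]); the cylinder at (4, 14.5) is absent (z outside [7.5, 16.5]); the cube at (6, 1) is present — its section is the full 17×7 rectangle; Taking the union: only the 17×7 cube at (6, 1) is present, so the union is just that shape — 1 connected region. The outline is a single polygon with 4 vertices. Extrusion per mm of travel: 0.8 × 0.3 / (π × 1.425²) = 0.037621. Accumulating E over each segment gives final E = 1.8058.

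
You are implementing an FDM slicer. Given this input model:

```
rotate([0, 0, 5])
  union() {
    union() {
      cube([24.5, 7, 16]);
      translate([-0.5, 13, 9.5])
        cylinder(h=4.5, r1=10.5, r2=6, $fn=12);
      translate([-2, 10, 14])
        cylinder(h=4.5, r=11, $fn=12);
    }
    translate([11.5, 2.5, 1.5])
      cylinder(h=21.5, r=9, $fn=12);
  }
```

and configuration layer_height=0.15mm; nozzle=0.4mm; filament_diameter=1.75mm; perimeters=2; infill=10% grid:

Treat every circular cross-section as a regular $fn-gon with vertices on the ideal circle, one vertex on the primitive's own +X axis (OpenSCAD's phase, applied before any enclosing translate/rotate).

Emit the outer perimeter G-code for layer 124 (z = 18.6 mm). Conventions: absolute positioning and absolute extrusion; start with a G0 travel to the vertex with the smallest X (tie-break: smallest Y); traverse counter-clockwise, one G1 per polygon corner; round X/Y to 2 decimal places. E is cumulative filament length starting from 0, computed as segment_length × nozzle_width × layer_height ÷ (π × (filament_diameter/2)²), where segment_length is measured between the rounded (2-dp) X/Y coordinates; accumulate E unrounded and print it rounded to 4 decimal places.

At z = 18.6 mm: the cube is not intersected at this z (z outside [0, 16]); the cone at (-0.5, 13) does not reach this height (z outside [9.5, 14]); the cylinder at (-2, 10) is absent (z outside [14, 18.5]); Merging all regions: nothing is present at this height; the r=9 cylinder at (11.5, 2.5) contributes a regular 12-gon of circumradius 9; Combining (union): only the r=9 cylinder at (11.5, 2.5) is present, so the union is just that shape — 1 connected region; (rotated 5° about Z; rotation is an isometry so areas/perimeters/island counts are preserved). The outline is a single polygon with 12 vertices. Extrusion per mm of travel: 0.4 × 0.15 / (π × 0.875²) = 0.024945. Accumulating E over each segment gives final E = 1.3945.

G0 X2.27 Y2.71 Z18.60
G1 X3.87 Y-1.67 E0.1163
G1 X7.43 Y-4.66 E0.2323
G1 X12.02 Y-5.47 E0.3486
G1 X16.40 Y-3.88 E0.4648
G1 X19.40 Y-0.31 E0.5811
G1 X20.20 Y4.28 E0.6973
G1 X18.61 Y8.65 E0.8133
G1 X15.04 Y11.65 E0.9297
G1 X10.45 Y12.46 E1.0459
G1 X6.08 Y10.87 E1.1619
G1 X3.08 Y7.30 E1.2783
G1 X2.27 Y2.71 E1.3945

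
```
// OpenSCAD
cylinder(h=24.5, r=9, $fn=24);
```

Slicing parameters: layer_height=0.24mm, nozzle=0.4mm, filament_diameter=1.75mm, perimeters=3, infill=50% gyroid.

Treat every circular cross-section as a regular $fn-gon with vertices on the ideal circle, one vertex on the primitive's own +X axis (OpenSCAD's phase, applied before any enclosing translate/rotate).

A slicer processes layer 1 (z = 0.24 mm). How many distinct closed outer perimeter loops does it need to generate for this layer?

1

At z = 0.24 mm: the r=9 cylinder gives a regular 24-gon of circumradius 9 (constant along its height). The result has 1 disconnected region.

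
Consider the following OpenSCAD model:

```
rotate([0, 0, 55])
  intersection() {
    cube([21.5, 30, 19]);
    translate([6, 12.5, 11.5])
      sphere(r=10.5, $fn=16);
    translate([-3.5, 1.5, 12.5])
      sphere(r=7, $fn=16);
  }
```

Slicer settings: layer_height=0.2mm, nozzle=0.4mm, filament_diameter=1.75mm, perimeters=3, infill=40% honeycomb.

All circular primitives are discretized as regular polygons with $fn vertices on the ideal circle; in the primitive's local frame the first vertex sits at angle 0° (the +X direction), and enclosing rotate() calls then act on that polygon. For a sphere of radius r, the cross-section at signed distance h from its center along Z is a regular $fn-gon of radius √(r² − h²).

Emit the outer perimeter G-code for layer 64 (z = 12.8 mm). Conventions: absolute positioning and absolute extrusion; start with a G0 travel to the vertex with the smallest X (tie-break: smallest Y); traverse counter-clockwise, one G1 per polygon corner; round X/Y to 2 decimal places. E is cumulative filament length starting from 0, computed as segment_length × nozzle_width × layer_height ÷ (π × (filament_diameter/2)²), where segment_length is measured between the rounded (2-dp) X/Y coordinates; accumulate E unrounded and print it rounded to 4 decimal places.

G0 X-6.07 Y4.25 Z12.80
G1 X-3.46 Y2.42 E0.1060
G1 X-1.20 Y3.30 E0.1867
G1 X-0.27 Y4.18 E0.2293
G1 X-1.72 Y4.82 E0.2820
G1 X-4.45 Y4.88 E0.3728
G1 X-6.07 Y4.25 E0.4306

At z = 12.8 mm: the cube (footprint 21.5×30) is included at this height; the r=10.5 sphere at (6, 12.5) contributes a regular 16-gon of circumradius √(10.5²−1.3²) = 10.419; the r=7 sphere at (-3.5, 1.5) slices to a regular 16-gon of circumradius 6.994 (√(r²−h²) with h=0.3 from center); Keeping only the common overlap: the r=10.5 sphere at (6, 12.5) partially overlaps the 21.5×30 cube; clipping to the common part keeps 282.15 mm²; the r=7 sphere at (-3.5, 1.5) partially overlaps the running intersection; clipping to the common part keeps 8.52 mm² — 1 connected region; (whole slice rotated 55° about Z — lengths, areas and connectivity unchanged). The outline is a single polygon with 6 vertices. Extrusion per mm of travel: 0.4 × 0.2 / (π × 0.875²) = 0.033260. Accumulating E over each segment gives final E = 0.4306.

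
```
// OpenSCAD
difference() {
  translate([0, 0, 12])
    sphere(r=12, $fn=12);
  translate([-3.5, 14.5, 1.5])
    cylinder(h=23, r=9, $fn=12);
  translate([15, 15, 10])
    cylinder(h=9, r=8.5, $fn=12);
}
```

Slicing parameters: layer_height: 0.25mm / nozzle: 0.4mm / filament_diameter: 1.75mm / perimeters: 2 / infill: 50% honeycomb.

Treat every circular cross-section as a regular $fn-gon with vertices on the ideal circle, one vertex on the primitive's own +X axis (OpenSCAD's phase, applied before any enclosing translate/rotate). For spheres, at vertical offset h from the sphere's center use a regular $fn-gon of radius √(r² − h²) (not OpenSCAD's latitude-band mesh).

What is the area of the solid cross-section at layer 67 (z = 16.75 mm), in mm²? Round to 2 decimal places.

At z = 16.75 mm: the sphere: section is a regular 12-gon, circumradius = √(r²−h²) = √(12²−4.75²) = 11.020 (area = (12/2)·11.020²·sin(360°/12) = 364.31 mm²); the r=9 cylinder at (-3.5, 14.5) contributes a regular 12-gon of circumradius 9 (area = (12/2)·9.000²·sin(360°/12) = 243.00 mm²); the r=8.5 cylinder at (15, 15) gives a regular 12-gon of circumradius 8.5 (constant along its height) (area = (12/2)·8.500²·sin(360°/12) = 216.75 mm²); Subtracting the remaining from the first: starting from the r=12 sphere (364.31 mm²), the r=9 cylinder at (-3.5, 14.5) partially overlaps it — only the 39.76 mm² overlap (of its 243.00 mm²) is removed, clipping the outline; the r=8.5 cylinder at (15, 15) misses the remaining region (no effect) — area = 324.55 mm². Overall, the cross-section is a single solid region. Net area = 324.55 mm².

324.55 mm²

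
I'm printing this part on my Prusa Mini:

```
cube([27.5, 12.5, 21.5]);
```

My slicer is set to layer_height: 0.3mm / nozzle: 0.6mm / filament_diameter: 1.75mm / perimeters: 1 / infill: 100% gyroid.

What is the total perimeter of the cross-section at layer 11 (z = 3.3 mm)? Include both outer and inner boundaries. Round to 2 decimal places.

80.00 mm

At z = 3.3 mm: the cube (footprint 27.5×12.5) is included at this height (perimeter 80.00 mm). Overall, the cross-section is a single solid region. Total boundary length (outer) = 80.00 mm.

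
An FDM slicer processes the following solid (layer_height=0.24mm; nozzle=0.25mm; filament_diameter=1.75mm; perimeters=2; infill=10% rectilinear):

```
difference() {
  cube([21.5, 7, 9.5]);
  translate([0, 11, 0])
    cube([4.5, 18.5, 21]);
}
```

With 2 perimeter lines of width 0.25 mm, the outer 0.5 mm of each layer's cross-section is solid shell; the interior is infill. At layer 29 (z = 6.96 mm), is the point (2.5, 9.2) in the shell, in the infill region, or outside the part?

At z = 6.96 mm: the cube (footprint 21.5×7) is included at this height; the cube at (0, 11) is present — its section is the full 4.5×18.5 rectangle; Subtracting the remaining from the first: starting from the 21.5×7 cube, the 4.5×18.5 cube at (0, 11) misses the remaining region (no effect) — 1 connected region. Overall, the cross-section is a single solid region. The nearest boundary edge runs (0.00, 7.00)→(21.50, 7.00); distance from the point to it = 2.20 mm. The point is not inside any of the regions above, so it lies outside the cross-section (2.20 mm from the nearest boundary).

outside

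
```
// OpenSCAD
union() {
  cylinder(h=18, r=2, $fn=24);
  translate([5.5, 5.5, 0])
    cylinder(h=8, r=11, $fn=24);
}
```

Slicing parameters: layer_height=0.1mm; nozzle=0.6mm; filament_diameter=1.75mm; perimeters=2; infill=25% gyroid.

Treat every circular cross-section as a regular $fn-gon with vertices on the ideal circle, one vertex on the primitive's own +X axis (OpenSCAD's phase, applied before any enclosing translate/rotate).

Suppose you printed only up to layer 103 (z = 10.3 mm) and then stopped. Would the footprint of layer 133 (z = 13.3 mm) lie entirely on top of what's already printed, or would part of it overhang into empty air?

Compare the two slices. At z = 10.3: the cylinder: section is a regular 24-gon, circumradius r=2 (area = (24/2)·2.000²·sin(360°/24) = 12.42 mm²); the cylinder at (5.5, 5.5) is not intersected at this z (z outside [0, 8]); Taking the union: only the r=2 cylinder is present, so the union is just that shape — area = 12.42 mm². At z = 13.3: the r=2 cylinder contributes a regular 24-gon of circumradius 2 (area = (24/2)·2.000²·sin(360°/24) = 12.42 mm²); the cylinder at (5.5, 5.5) is not intersected at this z (z outside [0, 8]); Taking the union: only the r=2 cylinder is present, so the union is just that shape — area = 12.42 mm². Checking containment: the cross-section at z = 13.3 is a subset of the cross-section at z = 10.3.

entirely on top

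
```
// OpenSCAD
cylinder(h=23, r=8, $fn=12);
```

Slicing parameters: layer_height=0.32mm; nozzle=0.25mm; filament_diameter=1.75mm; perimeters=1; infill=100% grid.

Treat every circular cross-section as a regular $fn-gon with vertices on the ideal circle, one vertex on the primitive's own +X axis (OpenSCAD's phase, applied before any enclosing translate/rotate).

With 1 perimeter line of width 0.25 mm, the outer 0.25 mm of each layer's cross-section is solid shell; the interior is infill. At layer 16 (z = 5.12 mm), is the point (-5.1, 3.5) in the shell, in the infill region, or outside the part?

At z = 5.12 mm: the r=8 cylinder gives a regular 12-gon of circumradius 8 (constant along its height). Overall, the cross-section is a single solid region. The nearest boundary edge runs (-4.00, 6.93)→(-6.93, 4.00); distance from the point to it = 1.65 mm. The point is inside the cross-section and 1.65 mm from the nearest boundary — more than the 0.25 mm shell width (1 × 0.25), so it's in the infill interior.

infill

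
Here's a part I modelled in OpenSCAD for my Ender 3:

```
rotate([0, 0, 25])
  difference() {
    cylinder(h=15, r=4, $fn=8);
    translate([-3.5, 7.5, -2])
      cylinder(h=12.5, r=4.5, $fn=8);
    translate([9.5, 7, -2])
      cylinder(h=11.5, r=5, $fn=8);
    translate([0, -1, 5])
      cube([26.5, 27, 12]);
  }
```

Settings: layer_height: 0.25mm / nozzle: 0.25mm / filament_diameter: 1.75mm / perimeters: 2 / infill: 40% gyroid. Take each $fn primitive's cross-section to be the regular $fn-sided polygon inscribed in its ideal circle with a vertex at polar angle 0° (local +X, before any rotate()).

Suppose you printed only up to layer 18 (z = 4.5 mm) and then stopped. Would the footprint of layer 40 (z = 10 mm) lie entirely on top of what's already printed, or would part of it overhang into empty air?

Compare the two slices. At z = 4.5: the r=4 cylinder contributes a regular 8-gon of circumradius 4 (area = (8/2)·4.000²·sin(360°/8) = 45.25 mm²); the cylinder at (-3.5, 7.5): section is a regular 8-gon, circumradius r=4.5 (area = (8/2)·4.500²·sin(360°/8) = 57.28 mm²); the cylinder at (9.5, 7): section is a regular 8-gon, circumradius r=5 (area = (8/2)·5.000²·sin(360°/8) = 70.71 mm²); the cube at (0, -1) is not intersected at this z (z outside [5, 17]); Taking the first minus the rest: starting from the r=4 cylinder (45.25 mm²), the r=4.5 cylinder at (-3.5, 7.5) misses the remaining region (no effect); the r=5 cylinder at (9.5, 7) misses the remaining region (no effect) — area = 45.25 mm²; (whole slice rotated 25° about Z — lengths, areas and connectivity unchanged). At z = 10: the cylinder: section is a regular 8-gon, circumradius r=4 (area = (8/2)·4.000²·sin(360°/8) = 45.25 mm²); the r=4.5 cylinder at (-3.5, 7.5) gives a regular 8-gon of circumradius 4.5 (constant along its height) (area = (8/2)·4.500²·sin(360°/8) = 57.28 mm²); the cylinder at (9.5, 7) is absent (z outside [-2, 9.5]); the 26.5×27 cube at (0, -1) contributes its full rectangle (area 715.50 mm²); After the difference (first − rest): starting from the r=4 cylinder (45.25 mm²), the r=4.5 cylinder at (-3.5, 7.5) misses the remaining region (no effect); the 26.5×27 cube at (0, -1) partially overlaps it — only the 15.11 mm² overlap (of its 715.50 mm²) is removed, clipping the outline — area = 30.15 mm²; (whole slice rotated 25° about Z — lengths, areas and connectivity unchanged). Checking containment: the cross-section at z = 10 is a subset of the cross-section at z = 4.5.

entirely on top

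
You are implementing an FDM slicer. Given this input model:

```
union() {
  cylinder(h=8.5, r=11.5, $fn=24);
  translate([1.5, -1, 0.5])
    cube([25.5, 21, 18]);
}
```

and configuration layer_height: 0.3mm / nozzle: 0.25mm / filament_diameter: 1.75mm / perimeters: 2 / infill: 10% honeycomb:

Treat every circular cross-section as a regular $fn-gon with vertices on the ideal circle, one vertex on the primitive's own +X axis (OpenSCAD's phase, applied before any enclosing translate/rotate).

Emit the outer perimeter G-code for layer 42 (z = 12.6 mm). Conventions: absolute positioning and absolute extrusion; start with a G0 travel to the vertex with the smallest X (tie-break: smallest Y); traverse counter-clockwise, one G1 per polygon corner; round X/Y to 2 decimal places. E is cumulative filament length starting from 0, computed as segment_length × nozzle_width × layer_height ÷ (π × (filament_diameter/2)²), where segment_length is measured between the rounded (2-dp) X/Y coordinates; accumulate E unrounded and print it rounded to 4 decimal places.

At z = 12.6 mm: the cylinder does not reach this height (z outside [0, 8.5]); the 25.5×21 cube at (1.5, -1) contributes its full rectangle; Combining (union): only the 25.5×21 cube at (1.5, -1) is present, so the union is just that shape — 1 connected region. The outline is a single polygon with 4 vertices. Extrusion per mm of travel: 0.25 × 0.3 / (π × 0.875²) = 0.031181. Accumulating E over each segment gives final E = 2.8999.

G0 X1.50 Y-1.00 Z12.60
G1 X27.00 Y-1.00 E0.7951
G1 X27.00 Y20.00 E1.4499
G1 X1.50 Y20.00 E2.2451
G1 X1.50 Y-1.00 E2.8999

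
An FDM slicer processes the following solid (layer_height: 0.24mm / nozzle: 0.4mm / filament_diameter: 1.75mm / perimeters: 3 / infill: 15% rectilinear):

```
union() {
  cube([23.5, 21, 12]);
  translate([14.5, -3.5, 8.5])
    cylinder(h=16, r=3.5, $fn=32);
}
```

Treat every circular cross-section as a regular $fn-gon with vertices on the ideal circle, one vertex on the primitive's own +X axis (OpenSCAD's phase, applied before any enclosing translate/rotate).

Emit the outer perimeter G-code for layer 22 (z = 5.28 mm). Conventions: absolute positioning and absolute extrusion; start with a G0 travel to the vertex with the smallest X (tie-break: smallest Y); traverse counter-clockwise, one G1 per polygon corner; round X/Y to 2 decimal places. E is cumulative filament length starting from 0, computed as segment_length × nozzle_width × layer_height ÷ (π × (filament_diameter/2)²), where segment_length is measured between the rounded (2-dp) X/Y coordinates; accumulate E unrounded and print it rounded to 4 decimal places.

At z = 5.28 mm: the cube (footprint 23.5×21) is included at this height; the cylinder at (14.5, -3.5) is absent (z outside [8.5, 24.5]); Taking the union: only the 23.5×21 cube is present, so the union is just that shape — 1 connected region. The outline is a single polygon with 4 vertices. Extrusion per mm of travel: 0.4 × 0.24 / (π × 0.875²) = 0.039912. Accumulating E over each segment gives final E = 3.5522.

G0 X0.00 Y0.00 Z5.28
G1 X23.50 Y0.00 E0.9379
G1 X23.50 Y21.00 E1.7761
G1 X0.00 Y21.00 E2.7140
G1 X0.00 Y0.00 E3.5522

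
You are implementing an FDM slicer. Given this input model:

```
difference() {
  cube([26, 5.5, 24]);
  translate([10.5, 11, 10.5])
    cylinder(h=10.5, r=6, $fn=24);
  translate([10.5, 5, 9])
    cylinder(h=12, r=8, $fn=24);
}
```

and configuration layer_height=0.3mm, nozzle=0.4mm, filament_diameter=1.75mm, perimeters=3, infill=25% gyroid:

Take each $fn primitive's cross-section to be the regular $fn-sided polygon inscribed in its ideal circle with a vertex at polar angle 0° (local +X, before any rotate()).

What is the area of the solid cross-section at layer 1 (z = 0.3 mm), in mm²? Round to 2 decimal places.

At z = 0.3 mm: the 26×5.5 cube contributes its full rectangle (area 143.00 mm²); the cylinder at (10.5, 11) is absent (z outside [10.5, 21]); the cylinder at (10.5, 5) does not reach this height (z outside [9, 21]); Taking the first minus the rest: none of the subtracted shapes is present at this height, so the 26×5.5 cube is unchanged — area = 143.00 mm². Overall, the cross-section is a single solid region. Net area = 143.00 mm².

143.00 mm²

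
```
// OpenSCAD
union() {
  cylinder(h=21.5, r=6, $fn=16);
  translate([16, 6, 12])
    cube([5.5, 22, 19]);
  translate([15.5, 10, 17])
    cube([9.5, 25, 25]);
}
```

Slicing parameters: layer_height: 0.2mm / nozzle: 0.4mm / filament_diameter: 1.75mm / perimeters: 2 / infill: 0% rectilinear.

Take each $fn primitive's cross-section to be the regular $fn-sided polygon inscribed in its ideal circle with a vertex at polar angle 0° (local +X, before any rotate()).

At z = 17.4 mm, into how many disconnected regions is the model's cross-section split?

At z = 17.4 mm: the r=6 cylinder contributes a regular 16-gon of circumradius 6; the cube at (16, 6) (footprint 5.5×22) is included at this height; the cube at (15.5, 10) (footprint 9.5×25) is included at this height; Combining (union): the regions partially overlap (shared area 99.00 mm²), so overlapping operands fuse into one piece — 2 connected regions. The result has 2 disconnected regions.

2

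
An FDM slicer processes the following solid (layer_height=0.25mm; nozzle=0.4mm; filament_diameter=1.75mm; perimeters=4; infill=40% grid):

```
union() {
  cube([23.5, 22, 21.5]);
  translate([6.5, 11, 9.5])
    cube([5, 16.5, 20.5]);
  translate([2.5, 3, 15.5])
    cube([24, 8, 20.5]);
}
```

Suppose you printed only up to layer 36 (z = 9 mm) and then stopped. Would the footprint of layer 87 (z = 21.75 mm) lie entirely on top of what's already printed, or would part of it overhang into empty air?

Compare the two slices. At z = 9: the 23.5×22 cube contributes its full rectangle (area 517.00 mm²); the cube at (6.5, 11) does not reach this height (z outside [9.5, 30]); the cube at (2.5, 3) is not intersected at this z (z outside [15.5, 36]); Merging all regions: only the 23.5×22 cube is present, so the union is just that shape — area = 517.00 mm². At z = 21.75: the cube does not reach this height (z outside [0, 21.5]); the cube at (6.5, 11) (footprint 5×16.5) is included at this height (area 82.50 mm²); the 24×8 cube at (2.5, 3) contributes its full rectangle (area 192.00 mm²); Merging all regions: the 2 present regions share edge segments without overlapping in area, so areas simply add but the touching pieces fuse into one outline (the shared edge portions become interior and drop out of the boundary) — area = 274.50 mm². Checking containment: at z = 21.75 the cross-section extends beyond the z = 9 cross-section by about 51.50 mm².

part overhangs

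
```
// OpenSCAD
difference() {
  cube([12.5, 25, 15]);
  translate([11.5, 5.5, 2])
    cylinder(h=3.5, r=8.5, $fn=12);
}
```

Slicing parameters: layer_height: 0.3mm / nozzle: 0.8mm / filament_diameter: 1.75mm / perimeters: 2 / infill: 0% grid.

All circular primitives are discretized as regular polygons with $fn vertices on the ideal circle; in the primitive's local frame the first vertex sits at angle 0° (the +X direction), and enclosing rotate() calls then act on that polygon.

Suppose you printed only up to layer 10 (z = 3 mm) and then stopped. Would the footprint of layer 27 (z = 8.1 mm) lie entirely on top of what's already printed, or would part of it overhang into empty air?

Compare the two slices. At z = 3: the 12.5×25 cube contributes its full rectangle (area 312.50 mm²); the r=8.5 cylinder at (11.5, 5.5) gives a regular 12-gon of circumradius 8.5 (constant along its height) (area = (12/2)·8.500²·sin(360°/12) = 216.75 mm²); Taking the first minus the rest: starting from the 12.5×25 cube (312.50 mm²), the r=8.5 cylinder at (11.5, 5.5) partially overlaps it — only the 110.18 mm² overlap (of its 216.75 mm²) is removed, clipping the outline — area = 202.32 mm². At z = 8.1: the cube (footprint 12.5×25) is included at this height (area 312.50 mm²); the cylinder at (11.5, 5.5) is not intersected at this z (z outside [2, 5.5]); Taking the first minus the rest: none of the subtracted shapes is present at this height, so the 12.5×25 cube is unchanged — area = 312.50 mm². Checking containment: at z = 8.1 the cross-section extends beyond the z = 3 cross-section by about 110.18 mm².

part overhangs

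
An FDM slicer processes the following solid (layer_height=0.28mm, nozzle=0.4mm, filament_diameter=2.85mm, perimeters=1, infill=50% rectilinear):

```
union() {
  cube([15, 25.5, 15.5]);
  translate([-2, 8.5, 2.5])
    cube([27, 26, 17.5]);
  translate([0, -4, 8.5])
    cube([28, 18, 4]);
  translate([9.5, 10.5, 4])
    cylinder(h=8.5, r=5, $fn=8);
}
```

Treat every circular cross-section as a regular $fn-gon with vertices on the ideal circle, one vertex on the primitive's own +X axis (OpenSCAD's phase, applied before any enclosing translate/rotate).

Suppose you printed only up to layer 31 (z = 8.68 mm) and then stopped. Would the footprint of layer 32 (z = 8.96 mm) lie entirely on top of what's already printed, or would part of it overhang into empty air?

entirely on top

Compare the two slices. At z = 8.68: the cube is present — its section is the full 15×25.5 rectangle (area 382.50 mm²); the 27×26 cube at (-2, 8.5) contributes its full rectangle (area 702.00 mm²); the 28×18 cube at (0, -4) contributes its full rectangle (area 504.00 mm²); the r=5 cylinder at (9.5, 10.5) gives a regular 8-gon of circumradius 5 (constant along its height) (area = (8/2)·5.000²·sin(360°/8) = 70.71 mm²); Combining (union): the regions partially overlap — summed areas 1659.21 mm² minus the doubly-counted overlap 590.71 mm² gives 1068.50 mm² — area = 1068.50 mm². At z = 8.96: the 15×25.5 cube contributes its full rectangle (area 382.50 mm²); the cube at (-2, 8.5) is present — its section is the full 27×26 rectangle (area 702.00 mm²); the cube at (0, -4) is present — its section is the full 28×18 rectangle (area 504.00 mm²); the r=5 cylinder at (9.5, 10.5) gives a regular 8-gon of circumradius 5 (constant along its height) (area = (8/2)·5.000²·sin(360°/8) = 70.71 mm²); Merging all regions: the regions partially overlap — summed areas 1659.21 mm² minus the doubly-counted overlap 590.71 mm² gives 1068.50 mm² — area = 1068.50 mm². Checking containment: the cross-section at z = 8.96 is a subset of the cross-section at z = 8.68.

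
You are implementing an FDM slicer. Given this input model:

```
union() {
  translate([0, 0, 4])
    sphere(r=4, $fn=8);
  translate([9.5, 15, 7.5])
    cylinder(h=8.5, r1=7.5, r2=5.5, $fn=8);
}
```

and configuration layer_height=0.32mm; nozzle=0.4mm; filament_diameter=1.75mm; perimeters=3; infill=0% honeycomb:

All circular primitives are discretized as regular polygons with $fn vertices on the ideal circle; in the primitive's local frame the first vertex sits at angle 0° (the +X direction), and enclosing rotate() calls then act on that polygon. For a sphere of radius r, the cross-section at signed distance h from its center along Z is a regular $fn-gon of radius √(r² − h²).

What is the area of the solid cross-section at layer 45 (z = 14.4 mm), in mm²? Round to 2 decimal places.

97.67 mm²

At z = 14.4 mm: the sphere is not intersected at this z (|z−center|=10.400 > r=4); the cone at (9.5, 15): at t=0.812 of its height the radius interpolates to r₁+(r₂−r₁)t = 5.876, giving a regular 8-gon of that circumradius (area = (8/2)·5.876²·sin(360°/8) = 97.67 mm²); Taking the union: only the cone at (9.5, 15) is present, so the union is just that shape — area = 97.67 mm². Overall, the cross-section is a single solid region. Net area = 97.67 mm².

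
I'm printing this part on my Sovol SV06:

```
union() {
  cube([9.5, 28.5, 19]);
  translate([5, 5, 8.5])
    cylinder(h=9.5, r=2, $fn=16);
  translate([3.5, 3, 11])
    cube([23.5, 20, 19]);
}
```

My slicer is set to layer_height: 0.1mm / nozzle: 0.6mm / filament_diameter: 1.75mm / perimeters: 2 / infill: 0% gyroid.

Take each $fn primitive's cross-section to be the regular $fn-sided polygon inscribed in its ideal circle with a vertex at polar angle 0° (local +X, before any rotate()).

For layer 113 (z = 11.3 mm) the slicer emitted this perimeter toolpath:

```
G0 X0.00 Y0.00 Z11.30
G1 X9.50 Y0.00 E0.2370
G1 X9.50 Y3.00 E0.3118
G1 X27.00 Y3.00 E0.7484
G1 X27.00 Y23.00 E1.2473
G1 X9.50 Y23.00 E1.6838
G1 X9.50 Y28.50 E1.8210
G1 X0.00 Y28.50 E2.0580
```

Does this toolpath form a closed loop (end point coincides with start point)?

Start point (G0): (0.00, 0.00). End point (last G1): the path does not return to the start — open.

no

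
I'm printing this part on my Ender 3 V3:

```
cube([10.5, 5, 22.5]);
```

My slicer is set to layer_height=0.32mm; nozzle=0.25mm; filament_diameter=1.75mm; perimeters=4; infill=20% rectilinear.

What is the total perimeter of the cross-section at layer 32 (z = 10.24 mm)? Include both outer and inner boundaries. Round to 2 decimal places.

At z = 10.24 mm: the cube is present — its section is the full 10.5×5 rectangle (perimeter 31.00 mm). Overall, the cross-section is a single solid region. Total boundary length (outer) = 31.00 mm.

31.00 mm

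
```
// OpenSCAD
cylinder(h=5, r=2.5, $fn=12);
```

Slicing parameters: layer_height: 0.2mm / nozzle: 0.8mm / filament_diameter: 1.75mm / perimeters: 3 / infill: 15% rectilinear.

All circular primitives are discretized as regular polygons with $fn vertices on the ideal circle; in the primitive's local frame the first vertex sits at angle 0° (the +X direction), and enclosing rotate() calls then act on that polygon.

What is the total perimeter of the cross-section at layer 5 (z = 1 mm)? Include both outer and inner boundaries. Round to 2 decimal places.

15.53 mm

At z = 1 mm: the r=2.5 cylinder gives a regular 12-gon of circumradius 2.5 (constant along its height) (perimeter = 2·12·2.500·sin(180°/12) = 15.53 mm). Overall, the cross-section is a single solid region. Total boundary length (outer) = 15.53 mm.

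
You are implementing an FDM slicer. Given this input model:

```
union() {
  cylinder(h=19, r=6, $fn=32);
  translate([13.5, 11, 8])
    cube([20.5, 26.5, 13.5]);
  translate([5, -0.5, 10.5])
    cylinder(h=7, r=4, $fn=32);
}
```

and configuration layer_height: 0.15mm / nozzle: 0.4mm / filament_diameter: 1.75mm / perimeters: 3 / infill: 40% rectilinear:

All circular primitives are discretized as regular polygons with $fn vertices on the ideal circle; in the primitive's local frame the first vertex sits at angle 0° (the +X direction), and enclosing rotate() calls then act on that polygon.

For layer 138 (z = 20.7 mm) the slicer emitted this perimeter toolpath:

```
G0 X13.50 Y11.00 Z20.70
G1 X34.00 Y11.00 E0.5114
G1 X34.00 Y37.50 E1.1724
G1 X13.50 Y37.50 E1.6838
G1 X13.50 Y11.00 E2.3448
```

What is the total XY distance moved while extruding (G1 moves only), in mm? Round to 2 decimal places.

Sum the Euclidean lengths of each G1 segment: total = 94.00 mm.

94.00 mm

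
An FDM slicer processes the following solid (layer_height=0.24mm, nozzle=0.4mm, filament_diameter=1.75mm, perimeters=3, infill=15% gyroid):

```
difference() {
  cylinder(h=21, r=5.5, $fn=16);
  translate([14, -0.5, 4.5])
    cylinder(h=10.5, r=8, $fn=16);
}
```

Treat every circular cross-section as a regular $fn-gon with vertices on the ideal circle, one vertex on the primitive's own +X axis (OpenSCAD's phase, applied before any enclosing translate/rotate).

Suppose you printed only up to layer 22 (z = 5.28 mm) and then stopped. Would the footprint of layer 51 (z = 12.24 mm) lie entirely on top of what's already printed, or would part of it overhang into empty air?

entirely on top

Compare the two slices. At z = 5.28: the r=5.5 cylinder gives a regular 16-gon of circumradius 5.5 (constant along its height) (area = (16/2)·5.500²·sin(360°/16) = 92.61 mm²); the cylinder at (14, -0.5): section is a regular 16-gon, circumradius r=8 (area = (16/2)·8.000²·sin(360°/16) = 195.93 mm²); After the difference (first − rest): starting from the r=5.5 cylinder (92.61 mm²), the r=8 cylinder at (14, -0.5) misses the remaining region (no effect) — area = 92.61 mm². At z = 12.24: the r=5.5 cylinder contributes a regular 16-gon of circumradius 5.5 (area = (16/2)·5.500²·sin(360°/16) = 92.61 mm²); the r=8 cylinder at (14, -0.5) gives a regular 16-gon of circumradius 8 (constant along its height) (area = (16/2)·8.000²·sin(360°/16) = 195.93 mm²); Subtracting the remaining from the first: starting from the r=5.5 cylinder (92.61 mm²), the r=8 cylinder at (14, -0.5) misses the remaining region (no effect) — area = 92.61 mm². Checking containment: the cross-section at z = 12.24 is a subset of the cross-section at z = 5.28.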